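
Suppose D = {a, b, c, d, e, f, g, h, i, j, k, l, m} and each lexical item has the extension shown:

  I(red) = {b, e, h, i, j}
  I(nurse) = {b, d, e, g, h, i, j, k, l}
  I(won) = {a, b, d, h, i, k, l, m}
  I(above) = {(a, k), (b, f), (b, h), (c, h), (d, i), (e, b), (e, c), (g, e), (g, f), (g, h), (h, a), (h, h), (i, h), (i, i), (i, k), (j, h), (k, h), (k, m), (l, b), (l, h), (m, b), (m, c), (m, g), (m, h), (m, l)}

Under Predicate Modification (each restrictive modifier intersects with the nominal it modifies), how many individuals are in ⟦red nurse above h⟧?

⟦above h⟧ = {x : ⟨x, h⟩ ∈ ⟦above⟧} = {b, c, g, h, i, j, k, l, m}
⟦nurse⟧ = {b, d, e, g, h, i, j, k, l}
… ∩ ⟦above h⟧ = {b, d, e, g, h, i, j, k, l} ∩ {b, c, g, h, i, j, k, l, m} = {b, g, h, i, j, k, l}
… ∩ ⟦red⟧ = {b, g, h, i, j, k, l} ∩ {b, e, h, i, j} = {b, h, i, j}
⟦red nurse above h⟧ = {b, h, i, j}, so the cardinality is 4.

4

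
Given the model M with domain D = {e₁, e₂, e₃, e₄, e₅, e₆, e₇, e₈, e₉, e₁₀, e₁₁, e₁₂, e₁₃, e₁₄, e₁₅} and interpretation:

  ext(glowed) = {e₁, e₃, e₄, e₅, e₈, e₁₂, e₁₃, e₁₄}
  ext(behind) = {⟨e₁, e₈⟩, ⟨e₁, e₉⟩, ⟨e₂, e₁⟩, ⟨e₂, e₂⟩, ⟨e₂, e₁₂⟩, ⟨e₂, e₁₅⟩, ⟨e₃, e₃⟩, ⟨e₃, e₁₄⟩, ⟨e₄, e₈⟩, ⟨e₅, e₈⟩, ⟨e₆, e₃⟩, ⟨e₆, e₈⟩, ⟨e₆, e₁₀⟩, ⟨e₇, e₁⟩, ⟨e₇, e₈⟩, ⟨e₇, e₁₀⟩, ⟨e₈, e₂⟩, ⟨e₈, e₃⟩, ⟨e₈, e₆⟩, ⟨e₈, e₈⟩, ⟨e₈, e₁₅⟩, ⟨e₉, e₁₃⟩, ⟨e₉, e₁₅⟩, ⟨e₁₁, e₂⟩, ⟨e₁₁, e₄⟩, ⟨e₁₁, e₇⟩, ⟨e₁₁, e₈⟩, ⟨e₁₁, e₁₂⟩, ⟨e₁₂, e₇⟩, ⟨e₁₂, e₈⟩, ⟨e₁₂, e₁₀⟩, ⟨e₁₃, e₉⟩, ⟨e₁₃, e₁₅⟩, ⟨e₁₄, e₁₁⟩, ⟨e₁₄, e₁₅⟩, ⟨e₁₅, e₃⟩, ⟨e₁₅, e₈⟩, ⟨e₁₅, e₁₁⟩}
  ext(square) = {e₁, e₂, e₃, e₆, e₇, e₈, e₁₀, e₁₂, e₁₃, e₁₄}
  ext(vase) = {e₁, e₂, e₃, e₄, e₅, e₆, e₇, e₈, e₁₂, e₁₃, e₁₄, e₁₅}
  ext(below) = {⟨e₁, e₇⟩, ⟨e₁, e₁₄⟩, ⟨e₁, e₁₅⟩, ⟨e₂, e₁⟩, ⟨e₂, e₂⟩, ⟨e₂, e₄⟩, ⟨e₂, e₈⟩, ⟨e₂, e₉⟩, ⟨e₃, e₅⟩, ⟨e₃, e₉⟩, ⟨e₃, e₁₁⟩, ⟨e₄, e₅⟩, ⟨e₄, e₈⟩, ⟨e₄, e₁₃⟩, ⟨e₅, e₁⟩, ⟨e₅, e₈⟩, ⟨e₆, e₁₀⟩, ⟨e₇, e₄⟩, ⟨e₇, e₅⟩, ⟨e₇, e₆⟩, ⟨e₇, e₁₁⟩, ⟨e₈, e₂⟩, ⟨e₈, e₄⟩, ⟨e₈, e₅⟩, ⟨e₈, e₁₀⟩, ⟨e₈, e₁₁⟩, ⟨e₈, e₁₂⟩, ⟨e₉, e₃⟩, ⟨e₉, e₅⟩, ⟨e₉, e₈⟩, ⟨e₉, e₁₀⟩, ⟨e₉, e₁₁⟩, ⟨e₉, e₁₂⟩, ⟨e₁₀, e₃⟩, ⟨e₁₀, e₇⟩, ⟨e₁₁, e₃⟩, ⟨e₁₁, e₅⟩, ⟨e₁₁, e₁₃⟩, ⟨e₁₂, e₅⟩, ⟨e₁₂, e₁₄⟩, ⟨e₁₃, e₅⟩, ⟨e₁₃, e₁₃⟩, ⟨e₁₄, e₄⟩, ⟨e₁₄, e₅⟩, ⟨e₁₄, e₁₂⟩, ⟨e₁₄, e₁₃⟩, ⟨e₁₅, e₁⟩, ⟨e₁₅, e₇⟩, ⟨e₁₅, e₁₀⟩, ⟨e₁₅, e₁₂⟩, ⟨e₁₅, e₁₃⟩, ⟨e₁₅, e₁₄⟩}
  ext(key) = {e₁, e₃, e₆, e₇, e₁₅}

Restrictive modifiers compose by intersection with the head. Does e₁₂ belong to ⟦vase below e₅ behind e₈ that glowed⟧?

yes

⟦below e₅⟧ = {x : ⟨x, e₅⟩ ∈ ⟦below⟧} = {e₃, e₄, e₇, e₈, e₉, e₁₁, e₁₂, e₁₃, e₁₄}
⟦behind e₈⟧ = {x : ⟨x, e₈⟩ ∈ ⟦behind⟧} = {e₁, e₄, e₅, e₆, e₇, e₈, e₁₁, e₁₂, e₁₅}
⟦that glowed⟧ = ⟦glowed⟧ = {e₁, e₃, e₄, e₅, e₈, e₁₂, e₁₃, e₁₄}
⟦vase⟧ = {e₁, e₂, e₃, e₄, e₅, e₆, e₇, e₈, e₁₂, e₁₃, e₁₄, e₁₅}
… ∩ ⟦below e₅⟧ = {e₁, e₂, e₃, e₄, e₅, e₆, e₇, e₈, e₁₂, e₁₃, e₁₄, e₁₅} ∩ {e₃, e₄, e₇, e₈, e₉, e₁₁, e₁₂, e₁₃, e₁₄} = {e₃, e₄, e₇, e₈, e₁₂, e₁₃, e₁₄}
… ∩ ⟦behind e₈⟧ = {e₃, e₄, e₇, e₈, e₁₂, e₁₃, e₁₄} ∩ {e₁, e₄, e₅, e₆, e₇, e₈, e₁₁, e₁₂, e₁₅} = {e₄, e₇, e₈, e₁₂}
… ∩ ⟦that glowed⟧ = {e₄, e₇, e₈, e₁₂} ∩ {e₁, e₃, e₄, e₅, e₈, e₁₂, e₁₃, e₁₄} = {e₄, e₈, e₁₂}
⟦vase below e₅ behind e₈ that glowed⟧ = {e₄, e₈, e₁₂}; e₁₂ ∈ this set.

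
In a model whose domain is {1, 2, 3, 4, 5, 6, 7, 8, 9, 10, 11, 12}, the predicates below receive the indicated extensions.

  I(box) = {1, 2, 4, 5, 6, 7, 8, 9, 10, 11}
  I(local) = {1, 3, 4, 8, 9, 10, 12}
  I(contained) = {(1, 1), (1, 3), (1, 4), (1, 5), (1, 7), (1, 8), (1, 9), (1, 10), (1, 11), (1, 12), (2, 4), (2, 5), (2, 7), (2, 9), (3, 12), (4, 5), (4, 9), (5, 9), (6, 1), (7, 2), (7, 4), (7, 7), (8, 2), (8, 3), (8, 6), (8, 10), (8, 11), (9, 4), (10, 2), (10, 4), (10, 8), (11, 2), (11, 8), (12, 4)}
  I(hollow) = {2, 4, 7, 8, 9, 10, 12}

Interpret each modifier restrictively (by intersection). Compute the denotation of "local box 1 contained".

⟦1 contained⟧ = {x : ⟨1, x⟩ ∈ ⟦contained⟧} = {1, 3, 4, 5, 7, 8, 9, 10, 11, 12}
⟦box⟧ = {1, 2, 4, 5, 6, 7, 8, 9, 10, 11}
… ∩ ⟦1 contained⟧ = {1, 2, 4, 5, 6, 7, 8, 9, 10, 11} ∩ {1, 3, 4, 5, 7, 8, 9, 10, 11, 12} = {1, 4, 5, 7, 8, 9, 10, 11}
… ∩ ⟦local⟧ = {1, 4, 5, 7, 8, 9, 10, 11} ∩ {1, 3, 4, 8, 9, 10, 12} = {1, 4, 8, 9, 10}
So ⟦local box 1 contained⟧ = {1, 4, 8, 9, 10}.

{1, 4, 8, 9, 10}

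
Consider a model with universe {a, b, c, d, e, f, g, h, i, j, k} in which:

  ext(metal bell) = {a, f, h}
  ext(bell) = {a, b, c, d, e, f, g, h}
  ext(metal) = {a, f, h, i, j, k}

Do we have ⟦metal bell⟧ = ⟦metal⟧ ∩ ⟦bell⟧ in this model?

yes

⟦metal⟧ ∩ ⟦bell⟧ = {a, f, h, i, j, k} ∩ {a, b, c, d, e, f, g, h} = {a, f, h}
Observed ⟦metal bell⟧ = {a, f, h}.
These coincide, so the modifier is intersective here.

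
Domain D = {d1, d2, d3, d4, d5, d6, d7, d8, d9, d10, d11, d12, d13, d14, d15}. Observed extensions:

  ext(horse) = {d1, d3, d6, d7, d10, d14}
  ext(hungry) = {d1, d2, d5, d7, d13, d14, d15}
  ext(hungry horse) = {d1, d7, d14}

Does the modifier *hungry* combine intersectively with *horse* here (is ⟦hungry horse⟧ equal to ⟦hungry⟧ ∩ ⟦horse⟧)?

yes

⟦hungry⟧ ∩ ⟦horse⟧ = {d1, d2, d5, d7, d13, d14, d15} ∩ {d1, d3, d6, d7, d10, d14} = {d1, d7, d14}
Observed ⟦hungry horse⟧ = {d1, d7, d14}.
These coincide, so the modifier is intersective here.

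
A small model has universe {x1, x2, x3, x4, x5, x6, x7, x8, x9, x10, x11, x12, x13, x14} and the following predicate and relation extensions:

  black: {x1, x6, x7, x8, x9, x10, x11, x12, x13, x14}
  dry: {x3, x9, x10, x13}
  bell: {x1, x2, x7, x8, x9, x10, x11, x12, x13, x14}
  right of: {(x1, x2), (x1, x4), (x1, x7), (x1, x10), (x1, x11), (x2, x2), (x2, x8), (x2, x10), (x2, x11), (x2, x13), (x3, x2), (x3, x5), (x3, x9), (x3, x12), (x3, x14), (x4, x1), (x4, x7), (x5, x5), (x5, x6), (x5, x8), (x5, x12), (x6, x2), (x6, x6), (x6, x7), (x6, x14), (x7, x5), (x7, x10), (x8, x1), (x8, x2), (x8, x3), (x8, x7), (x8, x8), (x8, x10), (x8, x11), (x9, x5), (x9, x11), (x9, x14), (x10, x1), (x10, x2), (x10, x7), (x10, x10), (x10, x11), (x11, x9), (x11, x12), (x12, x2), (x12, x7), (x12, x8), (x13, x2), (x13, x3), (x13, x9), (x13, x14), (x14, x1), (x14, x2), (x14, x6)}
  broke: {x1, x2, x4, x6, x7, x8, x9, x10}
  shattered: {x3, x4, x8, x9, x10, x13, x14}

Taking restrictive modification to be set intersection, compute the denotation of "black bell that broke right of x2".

{x1, x8, x10}

⟦that broke⟧ = ⟦broke⟧ = {x1, x2, x4, x6, x7, x8, x9, x10}
⟦right of x2⟧ = {x : ⟨x, x2⟩ ∈ ⟦right of⟧} = {x1, x2, x3, x6, x8, x10, x12, x13, x14}
⟦bell⟧ = {x1, x2, x7, x8, x9, x10, x11, x12, x13, x14}
… ∩ ⟦that broke⟧ = {x1, x2, x7, x8, x9, x10, x11, x12, x13, x14} ∩ {x1, x2, x4, x6, x7, x8, x9, x10} = {x1, x2, x7, x8, x9, x10}
… ∩ ⟦right of x2⟧ = {x1, x2, x7, x8, x9, x10} ∩ {x1, x2, x3, x6, x8, x10, x12, x13, x14} = {x1, x2, x8, x10}
… ∩ ⟦black⟧ = {x1, x2, x8, x10} ∩ {x1, x6, x7, x8, x9, x10, x11, x12, x13, x14} = {x1, x8, x10}
So ⟦black bell that broke right of x2⟧ = {x1, x8, x10}.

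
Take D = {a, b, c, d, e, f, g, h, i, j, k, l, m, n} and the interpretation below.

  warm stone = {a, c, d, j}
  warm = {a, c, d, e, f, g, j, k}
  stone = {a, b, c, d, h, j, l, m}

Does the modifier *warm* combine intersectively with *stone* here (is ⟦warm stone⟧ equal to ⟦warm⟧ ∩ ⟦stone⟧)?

⟦warm⟧ ∩ ⟦stone⟧ = {a, c, d, e, f, g, j, k} ∩ {a, b, c, d, h, j, l, m} = {a, c, d, j}
Observed ⟦warm stone⟧ = {a, c, d, j}.
These coincide, so the modifier is intersective here.

yes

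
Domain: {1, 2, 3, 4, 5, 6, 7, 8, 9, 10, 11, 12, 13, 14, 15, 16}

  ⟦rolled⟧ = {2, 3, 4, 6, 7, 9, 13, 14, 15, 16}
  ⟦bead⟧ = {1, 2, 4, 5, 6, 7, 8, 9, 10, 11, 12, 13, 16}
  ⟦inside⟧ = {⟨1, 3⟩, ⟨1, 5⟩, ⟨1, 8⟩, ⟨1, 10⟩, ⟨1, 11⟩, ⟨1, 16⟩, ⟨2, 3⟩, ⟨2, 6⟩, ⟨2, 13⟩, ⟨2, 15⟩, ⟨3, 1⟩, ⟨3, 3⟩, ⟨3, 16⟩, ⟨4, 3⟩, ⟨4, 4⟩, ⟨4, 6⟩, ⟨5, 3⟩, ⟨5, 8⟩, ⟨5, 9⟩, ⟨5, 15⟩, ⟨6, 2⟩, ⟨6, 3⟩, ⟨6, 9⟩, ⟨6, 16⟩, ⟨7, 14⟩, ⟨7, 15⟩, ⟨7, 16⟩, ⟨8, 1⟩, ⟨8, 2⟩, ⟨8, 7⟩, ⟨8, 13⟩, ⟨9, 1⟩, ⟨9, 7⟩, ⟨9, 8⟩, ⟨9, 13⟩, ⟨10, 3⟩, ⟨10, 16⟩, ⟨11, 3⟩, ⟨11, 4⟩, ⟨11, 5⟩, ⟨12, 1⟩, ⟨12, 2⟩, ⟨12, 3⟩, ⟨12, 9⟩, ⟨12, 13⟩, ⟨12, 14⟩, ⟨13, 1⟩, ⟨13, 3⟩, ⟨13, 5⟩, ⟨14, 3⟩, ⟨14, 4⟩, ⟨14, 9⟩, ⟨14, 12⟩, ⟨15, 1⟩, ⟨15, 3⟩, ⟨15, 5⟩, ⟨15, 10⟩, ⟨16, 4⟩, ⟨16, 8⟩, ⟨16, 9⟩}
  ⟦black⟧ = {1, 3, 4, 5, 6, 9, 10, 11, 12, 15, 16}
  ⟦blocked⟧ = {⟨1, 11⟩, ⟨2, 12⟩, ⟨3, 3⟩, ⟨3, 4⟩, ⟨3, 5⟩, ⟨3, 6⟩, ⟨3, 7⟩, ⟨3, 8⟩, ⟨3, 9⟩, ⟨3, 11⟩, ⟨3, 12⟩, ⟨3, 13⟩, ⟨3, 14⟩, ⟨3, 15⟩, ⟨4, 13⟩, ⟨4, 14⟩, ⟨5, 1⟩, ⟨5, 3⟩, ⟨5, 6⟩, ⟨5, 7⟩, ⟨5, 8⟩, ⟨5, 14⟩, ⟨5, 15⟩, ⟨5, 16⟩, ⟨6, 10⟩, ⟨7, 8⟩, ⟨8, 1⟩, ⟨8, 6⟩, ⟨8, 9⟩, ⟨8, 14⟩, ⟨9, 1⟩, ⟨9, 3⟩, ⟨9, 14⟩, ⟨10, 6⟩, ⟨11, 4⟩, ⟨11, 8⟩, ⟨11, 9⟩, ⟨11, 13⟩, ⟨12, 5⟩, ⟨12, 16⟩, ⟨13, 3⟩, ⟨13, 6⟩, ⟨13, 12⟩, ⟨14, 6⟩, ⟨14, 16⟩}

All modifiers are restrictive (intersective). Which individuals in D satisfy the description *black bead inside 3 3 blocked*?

{4, 5, 6, 11, 12}

⟦inside 3⟧ = {x : ⟨x, 3⟩ ∈ ⟦inside⟧} = {1, 2, 3, 4, 5, 6, 10, 11, 12, 13, 14, 15}
⟦3 blocked⟧ = {x : ⟨3, x⟩ ∈ ⟦blocked⟧} = {3, 4, 5, 6, 7, 8, 9, 11, 12, 13, 14, 15}
⟦bead⟧ = {1, 2, 4, 5, 6, 7, 8, 9, 10, 11, 12, 13, 16}
… ∩ ⟦inside 3⟧ = {1, 2, 4, 5, 6, 7, 8, 9, 10, 11, 12, 13, 16} ∩ {1, 2, 3, 4, 5, 6, 10, 11, 12, 13, 14, 15} = {1, 2, 4, 5, 6, 10, 11, 12, 13}
… ∩ ⟦3 blocked⟧ = {1, 2, 4, 5, 6, 10, 11, 12, 13} ∩ {3, 4, 5, 6, 7, 8, 9, 11, 12, 13, 14, 15} = {4, 5, 6, 11, 12, 13}
… ∩ ⟦black⟧ = {4, 5, 6, 11, 12, 13} ∩ {1, 3, 4, 5, 6, 9, 10, 11, 12, 15, 16} = {4, 5, 6, 11, 12}
So ⟦black bead inside 3 3 blocked⟧ = {4, 5, 6, 11, 12}.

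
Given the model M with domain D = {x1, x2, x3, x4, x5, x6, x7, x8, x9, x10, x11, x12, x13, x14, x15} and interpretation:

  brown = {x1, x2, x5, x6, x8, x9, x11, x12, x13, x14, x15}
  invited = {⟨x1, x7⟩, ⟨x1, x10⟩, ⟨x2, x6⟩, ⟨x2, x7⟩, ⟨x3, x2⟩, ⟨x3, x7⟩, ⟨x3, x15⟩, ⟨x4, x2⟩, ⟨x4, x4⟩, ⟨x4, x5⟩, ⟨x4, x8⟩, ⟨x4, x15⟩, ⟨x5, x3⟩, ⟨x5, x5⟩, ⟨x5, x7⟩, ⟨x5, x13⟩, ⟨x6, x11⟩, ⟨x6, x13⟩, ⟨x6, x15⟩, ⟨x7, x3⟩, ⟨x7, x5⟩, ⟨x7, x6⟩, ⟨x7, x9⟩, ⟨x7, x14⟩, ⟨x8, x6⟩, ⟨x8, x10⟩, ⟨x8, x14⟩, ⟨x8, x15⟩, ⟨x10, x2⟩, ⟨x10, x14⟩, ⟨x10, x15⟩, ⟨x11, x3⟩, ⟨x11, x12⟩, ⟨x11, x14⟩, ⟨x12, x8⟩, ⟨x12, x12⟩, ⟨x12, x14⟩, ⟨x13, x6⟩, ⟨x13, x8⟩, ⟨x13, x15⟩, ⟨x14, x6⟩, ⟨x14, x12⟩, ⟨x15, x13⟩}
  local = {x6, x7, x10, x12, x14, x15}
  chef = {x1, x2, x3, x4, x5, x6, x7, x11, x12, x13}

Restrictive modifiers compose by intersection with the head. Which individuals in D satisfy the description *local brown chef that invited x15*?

{x6}

⟦that invited x15⟧ = {x : ⟨x, x15⟩ ∈ ⟦invited⟧} = {x3, x4, x6, x8, x10, x13}
⟦chef⟧ = {x1, x2, x3, x4, x5, x6, x7, x11, x12, x13}
… ∩ ⟦that invited x15⟧ = {x1, x2, x3, x4, x5, x6, x7, x11, x12, x13} ∩ {x3, x4, x6, x8, x10, x13} = {x3, x4, x6, x13}
… ∩ ⟦local⟧ = {x3, x4, x6, x13} ∩ {x6, x7, x10, x12, x14, x15} = {x6}
… ∩ ⟦brown⟧ = {x6} ∩ {x1, x2, x5, x6, x8, x9, x11, x12, x13, x14, x15} = {x6}
So ⟦local brown chef that invited x15⟧ = {x6}.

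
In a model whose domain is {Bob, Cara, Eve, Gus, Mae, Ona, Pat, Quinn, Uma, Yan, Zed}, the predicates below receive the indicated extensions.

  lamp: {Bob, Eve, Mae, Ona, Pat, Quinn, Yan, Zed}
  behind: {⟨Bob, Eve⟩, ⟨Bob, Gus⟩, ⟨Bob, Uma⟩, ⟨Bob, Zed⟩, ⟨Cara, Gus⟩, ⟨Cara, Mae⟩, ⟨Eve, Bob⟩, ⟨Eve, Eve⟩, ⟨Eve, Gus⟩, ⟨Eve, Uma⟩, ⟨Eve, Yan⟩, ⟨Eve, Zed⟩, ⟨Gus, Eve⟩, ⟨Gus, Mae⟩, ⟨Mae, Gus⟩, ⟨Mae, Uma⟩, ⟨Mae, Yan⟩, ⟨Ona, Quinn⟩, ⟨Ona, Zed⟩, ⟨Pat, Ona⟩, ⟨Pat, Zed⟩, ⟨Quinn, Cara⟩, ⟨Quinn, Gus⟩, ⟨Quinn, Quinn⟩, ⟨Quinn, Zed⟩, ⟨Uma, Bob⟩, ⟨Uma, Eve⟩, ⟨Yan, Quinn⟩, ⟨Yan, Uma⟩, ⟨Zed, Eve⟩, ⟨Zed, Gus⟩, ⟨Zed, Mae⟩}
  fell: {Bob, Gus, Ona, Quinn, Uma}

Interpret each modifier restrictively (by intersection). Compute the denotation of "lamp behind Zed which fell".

{Bob, Ona, Quinn}

⟦behind Zed⟧ = {x : ⟨x, Zed⟩ ∈ ⟦behind⟧} = {Bob, Eve, Ona, Pat, Quinn}
⟦which fell⟧ = ⟦fell⟧ = {Bob, Gus, Ona, Quinn, Uma}
⟦lamp⟧ = {Bob, Eve, Mae, Ona, Pat, Quinn, Yan, Zed}
… ∩ ⟦behind Zed⟧ = {Bob, Eve, Mae, Ona, Pat, Quinn, Yan, Zed} ∩ {Bob, Eve, Ona, Pat, Quinn} = {Bob, Eve, Ona, Pat, Quinn}
… ∩ ⟦which fell⟧ = {Bob, Eve, Ona, Pat, Quinn} ∩ {Bob, Gus, Ona, Quinn, Uma} = {Bob, Ona, Quinn}
So ⟦lamp behind Zed which fell⟧ = {Bob, Ona, Quinn}.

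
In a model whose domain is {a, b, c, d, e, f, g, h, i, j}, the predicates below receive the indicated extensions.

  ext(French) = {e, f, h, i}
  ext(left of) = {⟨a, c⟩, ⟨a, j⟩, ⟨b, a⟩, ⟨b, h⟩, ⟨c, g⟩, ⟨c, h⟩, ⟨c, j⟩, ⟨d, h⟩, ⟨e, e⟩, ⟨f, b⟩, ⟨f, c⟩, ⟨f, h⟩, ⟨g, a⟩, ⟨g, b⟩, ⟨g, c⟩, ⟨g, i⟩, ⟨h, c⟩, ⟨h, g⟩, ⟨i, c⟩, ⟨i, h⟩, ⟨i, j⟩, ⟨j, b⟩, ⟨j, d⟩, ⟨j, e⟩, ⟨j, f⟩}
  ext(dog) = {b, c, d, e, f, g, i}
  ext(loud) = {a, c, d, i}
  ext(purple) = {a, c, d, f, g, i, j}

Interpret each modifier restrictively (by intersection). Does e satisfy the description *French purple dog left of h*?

⟦left of h⟧ = {x : ⟨x, h⟩ ∈ ⟦left of⟧} = {b, c, d, f, i}
⟦dog⟧ = {b, c, d, e, f, g, i}
… ∩ ⟦left of h⟧ = {b, c, d, e, f, g, i} ∩ {b, c, d, f, i} = {b, c, d, f, i}
… ∩ ⟦French⟧ = {b, c, d, f, i} ∩ {e, f, h, i} = {f, i}
… ∩ ⟦purple⟧ = {f, i} ∩ {a, c, d, f, g, i, j} = {f, i}
⟦French purple dog left of h⟧ = {f, i}; e ∉ this set.

no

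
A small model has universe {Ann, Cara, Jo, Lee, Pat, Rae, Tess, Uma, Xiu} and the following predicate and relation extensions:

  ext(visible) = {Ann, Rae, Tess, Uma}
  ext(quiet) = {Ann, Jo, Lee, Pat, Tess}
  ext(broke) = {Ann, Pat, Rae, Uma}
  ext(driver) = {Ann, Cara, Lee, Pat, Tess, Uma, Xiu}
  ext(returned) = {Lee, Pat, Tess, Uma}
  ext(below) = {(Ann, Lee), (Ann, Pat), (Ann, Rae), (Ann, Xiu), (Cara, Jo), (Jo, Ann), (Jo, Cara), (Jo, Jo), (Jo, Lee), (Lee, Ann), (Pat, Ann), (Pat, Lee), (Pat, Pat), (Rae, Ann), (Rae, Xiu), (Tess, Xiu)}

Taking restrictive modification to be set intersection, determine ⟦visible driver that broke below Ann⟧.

{}

⟦that broke⟧ = ⟦broke⟧ = {Ann, Pat, Rae, Uma}
⟦below Ann⟧ = {x : ⟨x, Ann⟩ ∈ ⟦below⟧} = {Jo, Lee, Pat, Rae}
⟦driver⟧ = {Ann, Cara, Lee, Pat, Tess, Uma, Xiu}
… ∩ ⟦that broke⟧ = {Ann, Cara, Lee, Pat, Tess, Uma, Xiu} ∩ {Ann, Pat, Rae, Uma} = {Ann, Pat, Uma}
… ∩ ⟦below Ann⟧ = {Ann, Pat, Uma} ∩ {Jo, Lee, Pat, Rae} = {Pat}
… ∩ ⟦visible⟧ = {Pat} ∩ {Ann, Rae, Tess, Uma} = ∅
So ⟦visible driver that broke below Ann⟧ = {}.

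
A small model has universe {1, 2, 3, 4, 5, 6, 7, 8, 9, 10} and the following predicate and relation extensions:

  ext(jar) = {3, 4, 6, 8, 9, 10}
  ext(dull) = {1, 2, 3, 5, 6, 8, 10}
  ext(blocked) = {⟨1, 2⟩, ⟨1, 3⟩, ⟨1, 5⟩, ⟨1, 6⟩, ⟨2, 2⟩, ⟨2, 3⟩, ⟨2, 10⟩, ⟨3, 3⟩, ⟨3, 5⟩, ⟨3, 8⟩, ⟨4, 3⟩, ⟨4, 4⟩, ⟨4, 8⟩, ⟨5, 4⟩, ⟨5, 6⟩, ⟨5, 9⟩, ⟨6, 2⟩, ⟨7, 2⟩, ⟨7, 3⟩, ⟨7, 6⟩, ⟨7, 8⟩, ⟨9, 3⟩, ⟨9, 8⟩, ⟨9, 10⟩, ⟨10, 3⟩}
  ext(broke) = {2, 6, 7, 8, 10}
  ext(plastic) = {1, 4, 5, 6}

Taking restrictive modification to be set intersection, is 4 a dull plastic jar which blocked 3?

no

⟦which blocked 3⟧ = {x : ⟨x, 3⟩ ∈ ⟦blocked⟧} = {1, 2, 3, 4, 7, 9, 10}
⟦jar⟧ = {3, 4, 6, 8, 9, 10}
… ∩ ⟦which blocked 3⟧ = {3, 4, 6, 8, 9, 10} ∩ {1, 2, 3, 4, 7, 9, 10} = {3, 4, 9, 10}
… ∩ ⟦dull⟧ = {3, 4, 9, 10} ∩ {1, 2, 3, 5, 6, 8, 10} = {3, 10}
… ∩ ⟦plastic⟧ = {3, 10} ∩ {1, 4, 5, 6} = ∅
⟦dull plastic jar which blocked 3⟧ = ∅; 4 ∉ this set.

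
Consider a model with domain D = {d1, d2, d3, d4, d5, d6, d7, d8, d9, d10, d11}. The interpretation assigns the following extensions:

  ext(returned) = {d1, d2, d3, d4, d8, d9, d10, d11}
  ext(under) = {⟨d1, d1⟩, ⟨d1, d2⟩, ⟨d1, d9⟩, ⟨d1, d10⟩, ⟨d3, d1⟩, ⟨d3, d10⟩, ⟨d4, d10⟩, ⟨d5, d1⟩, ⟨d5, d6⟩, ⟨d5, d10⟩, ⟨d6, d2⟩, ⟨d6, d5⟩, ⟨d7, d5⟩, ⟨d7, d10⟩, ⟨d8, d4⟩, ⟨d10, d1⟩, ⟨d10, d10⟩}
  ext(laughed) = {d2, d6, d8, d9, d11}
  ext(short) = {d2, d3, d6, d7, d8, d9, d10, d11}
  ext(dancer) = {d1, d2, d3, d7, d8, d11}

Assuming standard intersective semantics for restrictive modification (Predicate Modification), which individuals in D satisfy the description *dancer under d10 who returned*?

⟦under d10⟧ = {x : ⟨x, d10⟩ ∈ ⟦under⟧} = {d1, d3, d4, d5, d7, d10}
⟦who returned⟧ = ⟦returned⟧ = {d1, d2, d3, d4, d8, d9, d10, d11}
⟦dancer⟧ = {d1, d2, d3, d7, d8, d11}
… ∩ ⟦under d10⟧ = {d1, d2, d3, d7, d8, d11} ∩ {d1, d3, d4, d5, d7, d10} = {d1, d3, d7}
… ∩ ⟦who returned⟧ = {d1, d3, d7} ∩ {d1, d2, d3, d4, d8, d9, d10, d11} = {d1, d3}
So ⟦dancer under d10 who returned⟧ = {d1, d3}.

{d1, d3}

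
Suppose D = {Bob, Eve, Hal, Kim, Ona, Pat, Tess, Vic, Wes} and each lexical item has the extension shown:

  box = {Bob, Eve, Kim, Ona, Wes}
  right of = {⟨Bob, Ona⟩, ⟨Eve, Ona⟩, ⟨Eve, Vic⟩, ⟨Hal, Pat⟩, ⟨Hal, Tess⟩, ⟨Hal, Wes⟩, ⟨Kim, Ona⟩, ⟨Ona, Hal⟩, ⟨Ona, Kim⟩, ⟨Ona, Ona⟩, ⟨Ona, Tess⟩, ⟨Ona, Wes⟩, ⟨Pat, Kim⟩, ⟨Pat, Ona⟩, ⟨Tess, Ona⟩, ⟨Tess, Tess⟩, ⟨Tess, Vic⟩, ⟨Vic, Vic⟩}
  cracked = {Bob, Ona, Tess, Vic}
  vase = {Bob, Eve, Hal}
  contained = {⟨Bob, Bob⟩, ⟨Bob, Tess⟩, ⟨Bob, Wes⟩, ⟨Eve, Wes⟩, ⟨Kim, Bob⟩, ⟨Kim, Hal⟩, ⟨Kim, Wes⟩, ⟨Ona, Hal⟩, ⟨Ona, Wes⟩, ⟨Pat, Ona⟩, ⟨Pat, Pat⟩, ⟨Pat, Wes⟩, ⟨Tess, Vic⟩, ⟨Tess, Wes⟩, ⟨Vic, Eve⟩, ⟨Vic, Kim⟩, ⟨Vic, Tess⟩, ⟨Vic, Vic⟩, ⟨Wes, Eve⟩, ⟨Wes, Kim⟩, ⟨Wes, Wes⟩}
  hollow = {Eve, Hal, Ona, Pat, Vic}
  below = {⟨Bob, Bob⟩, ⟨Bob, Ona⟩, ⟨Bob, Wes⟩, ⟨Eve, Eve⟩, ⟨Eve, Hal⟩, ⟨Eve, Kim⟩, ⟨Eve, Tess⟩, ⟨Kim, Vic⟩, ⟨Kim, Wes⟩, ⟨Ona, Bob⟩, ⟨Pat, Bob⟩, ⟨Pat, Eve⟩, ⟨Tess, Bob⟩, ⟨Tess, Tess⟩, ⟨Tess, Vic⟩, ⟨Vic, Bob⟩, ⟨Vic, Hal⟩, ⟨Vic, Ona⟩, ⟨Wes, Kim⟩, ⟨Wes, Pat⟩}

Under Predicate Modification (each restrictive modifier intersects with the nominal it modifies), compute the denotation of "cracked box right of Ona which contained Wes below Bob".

⟦right of Ona⟧ = {x : ⟨x, Ona⟩ ∈ ⟦right of⟧} = {Bob, Eve, Kim, Ona, Pat, Tess}
⟦which contained Wes⟧ = {x : ⟨x, Wes⟩ ∈ ⟦contained⟧} = {Bob, Eve, Kim, Ona, Pat, Tess, Wes}
⟦below Bob⟧ = {x : ⟨x, Bob⟩ ∈ ⟦below⟧} = {Bob, Ona, Pat, Tess, Vic}
⟦box⟧ = {Bob, Eve, Kim, Ona, Wes}
… ∩ ⟦right of Ona⟧ = {Bob, Eve, Kim, Ona, Wes} ∩ {Bob, Eve, Kim, Ona, Pat, Tess} = {Bob, Eve, Kim, Ona}
… ∩ ⟦which contained Wes⟧ = {Bob, Eve, Kim, Ona} ∩ {Bob, Eve, Kim, Ona, Pat, Tess, Wes} = {Bob, Eve, Kim, Ona}
… ∩ ⟦below Bob⟧ = {Bob, Eve, Kim, Ona} ∩ {Bob, Ona, Pat, Tess, Vic} = {Bob, Ona}
… ∩ ⟦cracked⟧ = {Bob, Ona} ∩ {Bob, Ona, Tess, Vic} = {Bob, Ona}
So ⟦cracked box right of Ona which contained Wes below Bob⟧ = {Bob, Ona}.

{Bob, Ona}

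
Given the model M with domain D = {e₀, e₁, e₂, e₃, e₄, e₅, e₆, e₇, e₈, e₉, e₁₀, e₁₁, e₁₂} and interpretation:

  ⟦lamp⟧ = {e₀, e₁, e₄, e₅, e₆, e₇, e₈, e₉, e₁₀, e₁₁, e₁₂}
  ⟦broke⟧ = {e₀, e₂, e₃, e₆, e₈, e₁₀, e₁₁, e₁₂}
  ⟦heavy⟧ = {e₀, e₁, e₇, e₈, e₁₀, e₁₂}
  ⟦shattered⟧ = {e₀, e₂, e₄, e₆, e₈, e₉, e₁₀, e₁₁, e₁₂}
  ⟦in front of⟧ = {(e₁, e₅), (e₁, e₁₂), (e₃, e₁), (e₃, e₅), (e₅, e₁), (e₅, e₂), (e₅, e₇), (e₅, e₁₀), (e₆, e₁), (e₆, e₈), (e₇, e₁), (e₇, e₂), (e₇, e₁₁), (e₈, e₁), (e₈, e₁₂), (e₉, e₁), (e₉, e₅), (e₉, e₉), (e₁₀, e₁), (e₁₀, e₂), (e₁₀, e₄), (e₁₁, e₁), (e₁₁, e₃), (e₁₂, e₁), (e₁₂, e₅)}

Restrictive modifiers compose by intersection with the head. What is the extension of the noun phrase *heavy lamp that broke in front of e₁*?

{e₈, e₁₀, e₁₂}

⟦that broke⟧ = ⟦broke⟧ = {e₀, e₂, e₃, e₆, e₈, e₁₀, e₁₁, e₁₂}
⟦in front of e₁⟧ = {x : ⟨x, e₁⟩ ∈ ⟦in front of⟧} = {e₃, e₅, e₆, e₇, e₈, e₉, e₁₀, e₁₁, e₁₂}
⟦lamp⟧ = {e₀, e₁, e₄, e₅, e₆, e₇, e₈, e₉, e₁₀, e₁₁, e₁₂}
… ∩ ⟦that broke⟧ = {e₀, e₁, e₄, e₅, e₆, e₇, e₈, e₉, e₁₀, e₁₁, e₁₂} ∩ {e₀, e₂, e₃, e₆, e₈, e₁₀, e₁₁, e₁₂} = {e₀, e₆, e₈, e₁₀, e₁₁, e₁₂}
… ∩ ⟦in front of e₁⟧ = {e₀, e₆, e₈, e₁₀, e₁₁, e₁₂} ∩ {e₃, e₅, e₆, e₇, e₈, e₉, e₁₀, e₁₁, e₁₂} = {e₆, e₈, e₁₀, e₁₁, e₁₂}
… ∩ ⟦heavy⟧ = {e₆, e₈, e₁₀, e₁₁, e₁₂} ∩ {e₀, e₁, e₇, e₈, e₁₀, e₁₂} = {e₈, e₁₀, e₁₂}
So ⟦heavy lamp that broke in front of e₁⟧ = {e₈, e₁₀, e₁₂}.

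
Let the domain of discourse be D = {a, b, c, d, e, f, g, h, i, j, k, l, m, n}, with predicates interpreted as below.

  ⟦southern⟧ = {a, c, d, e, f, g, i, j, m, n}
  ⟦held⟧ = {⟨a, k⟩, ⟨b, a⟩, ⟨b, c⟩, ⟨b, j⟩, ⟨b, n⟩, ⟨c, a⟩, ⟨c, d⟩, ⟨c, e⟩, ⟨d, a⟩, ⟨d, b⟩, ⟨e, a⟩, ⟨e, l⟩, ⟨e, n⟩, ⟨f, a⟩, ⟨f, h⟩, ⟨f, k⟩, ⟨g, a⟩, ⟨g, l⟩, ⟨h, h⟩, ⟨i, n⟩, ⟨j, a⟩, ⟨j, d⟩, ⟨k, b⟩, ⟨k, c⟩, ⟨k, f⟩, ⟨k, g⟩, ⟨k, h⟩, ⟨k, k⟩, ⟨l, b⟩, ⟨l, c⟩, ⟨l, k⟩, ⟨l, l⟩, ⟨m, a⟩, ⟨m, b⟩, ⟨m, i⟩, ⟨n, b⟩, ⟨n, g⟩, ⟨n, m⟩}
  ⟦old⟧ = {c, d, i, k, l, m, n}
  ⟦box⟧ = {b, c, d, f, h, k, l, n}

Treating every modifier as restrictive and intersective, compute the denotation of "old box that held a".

{c, d}

⟦that held a⟧ = {x : ⟨x, a⟩ ∈ ⟦held⟧} = {b, c, d, e, f, g, j, m}
⟦box⟧ = {b, c, d, f, h, k, l, n}
… ∩ ⟦that held a⟧ = {b, c, d, f, h, k, l, n} ∩ {b, c, d, e, f, g, j, m} = {b, c, d, f}
… ∩ ⟦old⟧ = {b, c, d, f} ∩ {c, d, i, k, l, m, n} = {c, d}
So ⟦old box that held a⟧ = {c, d}.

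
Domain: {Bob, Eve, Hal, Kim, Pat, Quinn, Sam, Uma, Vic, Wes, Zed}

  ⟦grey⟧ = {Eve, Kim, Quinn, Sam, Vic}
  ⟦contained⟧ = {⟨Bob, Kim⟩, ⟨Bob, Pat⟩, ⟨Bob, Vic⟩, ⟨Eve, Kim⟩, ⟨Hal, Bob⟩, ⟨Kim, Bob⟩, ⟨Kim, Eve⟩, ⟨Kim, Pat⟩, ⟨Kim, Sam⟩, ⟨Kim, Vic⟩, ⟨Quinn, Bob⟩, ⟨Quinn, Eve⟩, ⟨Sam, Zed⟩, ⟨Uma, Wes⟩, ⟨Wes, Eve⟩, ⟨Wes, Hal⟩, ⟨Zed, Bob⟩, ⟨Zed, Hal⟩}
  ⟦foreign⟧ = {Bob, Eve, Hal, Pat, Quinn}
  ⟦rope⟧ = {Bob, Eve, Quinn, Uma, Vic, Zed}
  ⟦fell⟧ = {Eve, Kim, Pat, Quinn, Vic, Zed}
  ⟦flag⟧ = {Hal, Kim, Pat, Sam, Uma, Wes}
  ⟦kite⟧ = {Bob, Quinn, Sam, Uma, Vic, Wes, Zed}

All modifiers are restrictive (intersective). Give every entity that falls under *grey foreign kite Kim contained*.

∅

⟦Kim contained⟧ = {x : ⟨Kim, x⟩ ∈ ⟦contained⟧} = {Bob, Eve, Pat, Sam, Vic}
⟦kite⟧ = {Bob, Quinn, Sam, Uma, Vic, Wes, Zed}
… ∩ ⟦Kim contained⟧ = {Bob, Quinn, Sam, Uma, Vic, Wes, Zed} ∩ {Bob, Eve, Pat, Sam, Vic} = {Bob, Sam, Vic}
… ∩ ⟦grey⟧ = {Bob, Sam, Vic} ∩ {Eve, Kim, Quinn, Sam, Vic} = {Sam, Vic}
… ∩ ⟦foreign⟧ = {Sam, Vic} ∩ {Bob, Eve, Hal, Pat, Quinn} = ∅
So ⟦grey foreign kite Kim contained⟧ = ∅.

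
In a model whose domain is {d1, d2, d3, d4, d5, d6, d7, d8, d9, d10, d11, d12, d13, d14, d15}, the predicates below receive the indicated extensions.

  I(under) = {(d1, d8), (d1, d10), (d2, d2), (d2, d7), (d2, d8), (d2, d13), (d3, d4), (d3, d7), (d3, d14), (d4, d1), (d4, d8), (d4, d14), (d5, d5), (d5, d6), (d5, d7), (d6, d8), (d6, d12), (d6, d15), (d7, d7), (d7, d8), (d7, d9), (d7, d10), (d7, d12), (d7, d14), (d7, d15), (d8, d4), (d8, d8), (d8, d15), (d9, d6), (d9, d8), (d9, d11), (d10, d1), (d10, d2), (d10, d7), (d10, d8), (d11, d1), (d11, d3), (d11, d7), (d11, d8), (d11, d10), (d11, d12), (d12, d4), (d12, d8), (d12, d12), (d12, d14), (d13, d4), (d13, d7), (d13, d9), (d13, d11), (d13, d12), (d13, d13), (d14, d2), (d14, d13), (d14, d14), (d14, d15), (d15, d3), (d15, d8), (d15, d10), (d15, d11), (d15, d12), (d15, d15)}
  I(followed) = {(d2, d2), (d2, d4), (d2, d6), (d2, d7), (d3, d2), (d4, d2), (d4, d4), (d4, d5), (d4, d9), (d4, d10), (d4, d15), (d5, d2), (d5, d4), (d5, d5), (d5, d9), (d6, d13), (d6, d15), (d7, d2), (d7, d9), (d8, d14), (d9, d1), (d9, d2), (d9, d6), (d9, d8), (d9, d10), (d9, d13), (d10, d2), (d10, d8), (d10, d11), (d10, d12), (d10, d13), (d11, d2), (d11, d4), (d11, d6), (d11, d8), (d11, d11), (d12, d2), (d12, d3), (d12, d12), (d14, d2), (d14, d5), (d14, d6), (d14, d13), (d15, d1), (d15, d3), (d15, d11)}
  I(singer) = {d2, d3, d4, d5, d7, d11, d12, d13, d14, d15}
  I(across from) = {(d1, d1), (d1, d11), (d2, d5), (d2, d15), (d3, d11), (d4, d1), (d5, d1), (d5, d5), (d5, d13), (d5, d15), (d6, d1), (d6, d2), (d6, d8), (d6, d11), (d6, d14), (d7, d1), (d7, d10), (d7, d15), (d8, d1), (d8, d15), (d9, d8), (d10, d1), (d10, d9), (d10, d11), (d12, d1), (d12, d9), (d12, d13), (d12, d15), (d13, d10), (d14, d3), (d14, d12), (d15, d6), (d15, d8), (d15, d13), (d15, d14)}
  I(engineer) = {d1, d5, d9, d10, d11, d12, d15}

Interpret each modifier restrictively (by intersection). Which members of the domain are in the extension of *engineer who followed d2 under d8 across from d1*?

⟦who followed d2⟧ = {x : ⟨x, d2⟩ ∈ ⟦followed⟧} = {d2, d3, d4, d5, d7, d9, d10, d11, d12, d14}
⟦under d8⟧ = {x : ⟨x, d8⟩ ∈ ⟦under⟧} = {d1, d2, d4, d6, d7, d8, d9, d10, d11, d12, d15}
⟦across from d1⟧ = {x : ⟨x, d1⟩ ∈ ⟦across from⟧} = {d1, d4, d5, d6, d7, d8, d10, d12}
⟦engineer⟧ = {d1, d5, d9, d10, d11, d12, d15}
… ∩ ⟦who followed d2⟧ = {d1, d5, d9, d10, d11, d12, d15} ∩ {d2, d3, d4, d5, d7, d9, d10, d11, d12, d14} = {d5, d9, d10, d11, d12}
… ∩ ⟦under d8⟧ = {d5, d9, d10, d11, d12} ∩ {d1, d2, d4, d6, d7, d8, d9, d10, d11, d12, d15} = {d9, d10, d11, d12}
… ∩ ⟦across from d1⟧ = {d9, d10, d11, d12} ∩ {d1, d4, d5, d6, d7, d8, d10, d12} = {d10, d12}
So ⟦engineer who followed d2 under d8 across from d1⟧ = {d10, d12}.

{d10, d12}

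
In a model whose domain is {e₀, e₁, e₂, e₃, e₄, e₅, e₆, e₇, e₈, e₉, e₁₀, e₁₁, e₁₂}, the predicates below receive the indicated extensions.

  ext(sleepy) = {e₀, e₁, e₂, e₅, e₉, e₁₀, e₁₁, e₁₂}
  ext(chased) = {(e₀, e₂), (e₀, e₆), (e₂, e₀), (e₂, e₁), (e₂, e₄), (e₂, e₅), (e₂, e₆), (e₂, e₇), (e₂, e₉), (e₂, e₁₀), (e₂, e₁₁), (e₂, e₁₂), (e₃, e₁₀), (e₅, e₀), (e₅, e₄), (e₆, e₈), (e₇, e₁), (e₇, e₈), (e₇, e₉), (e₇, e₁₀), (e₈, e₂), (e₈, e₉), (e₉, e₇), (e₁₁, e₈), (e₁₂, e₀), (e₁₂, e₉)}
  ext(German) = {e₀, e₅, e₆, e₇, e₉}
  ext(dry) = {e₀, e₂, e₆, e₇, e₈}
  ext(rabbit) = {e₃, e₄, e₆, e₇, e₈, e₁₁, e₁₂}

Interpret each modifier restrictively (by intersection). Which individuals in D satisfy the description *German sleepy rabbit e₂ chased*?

{ }

⟦e₂ chased⟧ = {x : ⟨e₂, x⟩ ∈ ⟦chased⟧} = {e₀, e₁, e₄, e₅, e₆, e₇, e₉, e₁₀, e₁₁, e₁₂}
⟦rabbit⟧ = {e₃, e₄, e₆, e₇, e₈, e₁₁, e₁₂}
… ∩ ⟦e₂ chased⟧ = {e₃, e₄, e₆, e₇, e₈, e₁₁, e₁₂} ∩ {e₀, e₁, e₄, e₅, e₆, e₇, e₉, e₁₀, e₁₁, e₁₂} = {e₄, e₆, e₇, e₁₁, e₁₂}
… ∩ ⟦German⟧ = {e₄, e₆, e₇, e₁₁, e₁₂} ∩ {e₀, e₅, e₆, e₇, e₉} = {e₆, e₇}
… ∩ ⟦sleepy⟧ = {e₆, e₇} ∩ {e₀, e₁, e₂, e₅, e₉, e₁₀, e₁₁, e₁₂} = ∅
So ⟦German sleepy rabbit e₂ chased⟧ = { }.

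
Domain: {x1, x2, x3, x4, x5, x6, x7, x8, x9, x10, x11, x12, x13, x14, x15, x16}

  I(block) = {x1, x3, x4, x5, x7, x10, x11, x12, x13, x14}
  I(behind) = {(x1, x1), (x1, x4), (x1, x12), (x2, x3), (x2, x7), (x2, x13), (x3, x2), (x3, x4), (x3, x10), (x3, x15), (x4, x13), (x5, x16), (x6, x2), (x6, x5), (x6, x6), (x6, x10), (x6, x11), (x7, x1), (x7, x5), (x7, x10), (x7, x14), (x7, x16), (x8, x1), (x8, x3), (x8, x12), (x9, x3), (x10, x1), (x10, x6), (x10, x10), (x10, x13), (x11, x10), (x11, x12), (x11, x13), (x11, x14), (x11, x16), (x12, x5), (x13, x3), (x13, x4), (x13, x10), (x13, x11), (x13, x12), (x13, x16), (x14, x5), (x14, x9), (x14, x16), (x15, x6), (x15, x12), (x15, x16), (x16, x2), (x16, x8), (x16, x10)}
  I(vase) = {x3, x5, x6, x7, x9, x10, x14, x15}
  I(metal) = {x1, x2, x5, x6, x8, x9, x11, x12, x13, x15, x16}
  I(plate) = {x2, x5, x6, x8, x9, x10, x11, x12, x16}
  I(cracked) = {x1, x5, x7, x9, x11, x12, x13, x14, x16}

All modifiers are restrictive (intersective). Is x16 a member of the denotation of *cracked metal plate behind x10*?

⟦behind x10⟧ = {x : ⟨x, x10⟩ ∈ ⟦behind⟧} = {x3, x6, x7, x10, x11, x13, x16}
⟦plate⟧ = {x2, x5, x6, x8, x9, x10, x11, x12, x16}
… ∩ ⟦behind x10⟧ = {x2, x5, x6, x8, x9, x10, x11, x12, x16} ∩ {x3, x6, x7, x10, x11, x13, x16} = {x6, x10, x11, x16}
… ∩ ⟦cracked⟧ = {x6, x10, x11, x16} ∩ {x1, x5, x7, x9, x11, x12, x13, x14, x16} = {x11, x16}
… ∩ ⟦metal⟧ = {x11, x16} ∩ {x1, x2, x5, x6, x8, x9, x11, x12, x13, x15, x16} = {x11, x16}
⟦cracked metal plate behind x10⟧ = {x11, x16}; x16 ∈ this set.

yes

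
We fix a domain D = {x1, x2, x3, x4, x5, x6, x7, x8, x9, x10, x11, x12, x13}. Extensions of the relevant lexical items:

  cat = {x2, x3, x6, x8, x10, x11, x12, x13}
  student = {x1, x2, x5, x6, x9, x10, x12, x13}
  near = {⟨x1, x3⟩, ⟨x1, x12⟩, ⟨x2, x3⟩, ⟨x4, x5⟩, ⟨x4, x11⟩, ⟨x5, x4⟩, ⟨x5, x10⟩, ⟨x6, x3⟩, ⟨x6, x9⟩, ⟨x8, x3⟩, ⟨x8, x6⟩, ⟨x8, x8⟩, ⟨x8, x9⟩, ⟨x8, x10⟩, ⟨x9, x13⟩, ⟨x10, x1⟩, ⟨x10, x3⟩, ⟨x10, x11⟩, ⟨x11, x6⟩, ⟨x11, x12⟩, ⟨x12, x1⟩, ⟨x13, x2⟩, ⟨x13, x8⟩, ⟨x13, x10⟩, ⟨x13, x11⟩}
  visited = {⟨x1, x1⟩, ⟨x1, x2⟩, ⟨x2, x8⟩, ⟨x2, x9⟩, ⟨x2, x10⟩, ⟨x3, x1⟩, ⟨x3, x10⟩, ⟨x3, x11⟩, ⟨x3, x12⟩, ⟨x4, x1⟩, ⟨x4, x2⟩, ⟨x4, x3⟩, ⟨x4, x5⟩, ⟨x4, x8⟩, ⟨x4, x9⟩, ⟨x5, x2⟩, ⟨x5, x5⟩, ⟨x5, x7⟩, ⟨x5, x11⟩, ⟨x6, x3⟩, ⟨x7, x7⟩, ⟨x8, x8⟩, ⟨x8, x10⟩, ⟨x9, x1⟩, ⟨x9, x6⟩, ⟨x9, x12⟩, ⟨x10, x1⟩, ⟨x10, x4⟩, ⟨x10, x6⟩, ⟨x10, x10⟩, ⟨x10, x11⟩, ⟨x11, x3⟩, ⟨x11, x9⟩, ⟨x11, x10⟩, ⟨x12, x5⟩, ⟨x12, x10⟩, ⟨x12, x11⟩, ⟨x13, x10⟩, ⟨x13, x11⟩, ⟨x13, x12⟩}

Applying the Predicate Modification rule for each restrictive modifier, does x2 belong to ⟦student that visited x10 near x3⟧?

⟦that visited x10⟧ = {x : ⟨x, x10⟩ ∈ ⟦visited⟧} = {x2, x3, x8, x10, x11, x12, x13}
⟦near x3⟧ = {x : ⟨x, x3⟩ ∈ ⟦near⟧} = {x1, x2, x6, x8, x10}
⟦student⟧ = {x1, x2, x5, x6, x9, x10, x12, x13}
… ∩ ⟦that visited x10⟧ = {x1, x2, x5, x6, x9, x10, x12, x13} ∩ {x2, x3, x8, x10, x11, x12, x13} = {x2, x10, x12, x13}
… ∩ ⟦near x3⟧ = {x2, x10, x12, x13} ∩ {x1, x2, x6, x8, x10} = {x2, x10}
⟦student that visited x10 near x3⟧ = {x2, x10}; x2 ∈ this set.

yes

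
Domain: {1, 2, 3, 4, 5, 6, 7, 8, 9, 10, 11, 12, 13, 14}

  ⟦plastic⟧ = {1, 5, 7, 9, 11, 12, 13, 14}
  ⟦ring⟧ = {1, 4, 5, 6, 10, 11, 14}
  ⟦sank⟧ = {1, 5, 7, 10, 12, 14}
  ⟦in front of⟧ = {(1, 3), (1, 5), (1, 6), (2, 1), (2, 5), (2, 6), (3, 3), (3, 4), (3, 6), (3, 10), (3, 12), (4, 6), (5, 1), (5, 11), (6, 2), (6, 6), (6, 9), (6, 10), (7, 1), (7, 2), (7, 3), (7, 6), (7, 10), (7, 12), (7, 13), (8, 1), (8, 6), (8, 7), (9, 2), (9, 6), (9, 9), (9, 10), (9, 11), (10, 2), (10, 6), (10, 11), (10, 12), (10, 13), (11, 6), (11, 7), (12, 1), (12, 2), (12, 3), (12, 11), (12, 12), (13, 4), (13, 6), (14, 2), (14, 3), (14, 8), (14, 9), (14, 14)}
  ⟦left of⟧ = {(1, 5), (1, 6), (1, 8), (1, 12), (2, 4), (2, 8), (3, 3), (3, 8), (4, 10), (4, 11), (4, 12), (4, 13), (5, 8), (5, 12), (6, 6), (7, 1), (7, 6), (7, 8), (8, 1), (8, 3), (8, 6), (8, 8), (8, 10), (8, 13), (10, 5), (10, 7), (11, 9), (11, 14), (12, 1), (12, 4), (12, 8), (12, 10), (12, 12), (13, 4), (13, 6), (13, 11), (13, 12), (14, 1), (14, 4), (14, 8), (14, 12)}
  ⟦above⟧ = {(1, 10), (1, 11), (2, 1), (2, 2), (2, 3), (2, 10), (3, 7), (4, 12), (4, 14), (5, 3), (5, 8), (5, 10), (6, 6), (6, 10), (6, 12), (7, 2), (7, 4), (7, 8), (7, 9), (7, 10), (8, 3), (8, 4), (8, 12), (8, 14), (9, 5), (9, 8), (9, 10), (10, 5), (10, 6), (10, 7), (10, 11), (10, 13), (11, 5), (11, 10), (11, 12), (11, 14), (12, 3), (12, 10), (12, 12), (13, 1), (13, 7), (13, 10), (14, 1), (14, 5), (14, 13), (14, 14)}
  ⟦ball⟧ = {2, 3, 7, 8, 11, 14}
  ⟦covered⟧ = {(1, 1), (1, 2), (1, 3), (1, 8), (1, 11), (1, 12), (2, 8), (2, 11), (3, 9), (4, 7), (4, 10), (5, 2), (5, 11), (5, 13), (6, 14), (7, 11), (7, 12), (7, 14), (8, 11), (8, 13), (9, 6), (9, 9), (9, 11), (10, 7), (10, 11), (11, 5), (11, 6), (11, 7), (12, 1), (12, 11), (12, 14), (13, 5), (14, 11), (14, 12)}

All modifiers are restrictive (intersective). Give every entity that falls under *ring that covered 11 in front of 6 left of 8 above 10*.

{1}

⟦that covered 11⟧ = {x : ⟨x, 11⟩ ∈ ⟦covered⟧} = {1, 2, 5, 7, 8, 9, 10, 12, 14}
⟦in front of 6⟧ = {x : ⟨x, 6⟩ ∈ ⟦in front of⟧} = {1, 2, 3, 4, 6, 7, 8, 9, 10, 11, 13}
⟦left of 8⟧ = {x : ⟨x, 8⟩ ∈ ⟦left of⟧} = {1, 2, 3, 5, 7, 8, 12, 14}
⟦above 10⟧ = {x : ⟨x, 10⟩ ∈ ⟦above⟧} = {1, 2, 5, 6, 7, 9, 11, 12, 13}
⟦ring⟧ = {1, 4, 5, 6, 10, 11, 14}
… ∩ ⟦that covered 11⟧ = {1, 4, 5, 6, 10, 11, 14} ∩ {1, 2, 5, 7, 8, 9, 10, 12, 14} = {1, 5, 10, 14}
… ∩ ⟦in front of 6⟧ = {1, 5, 10, 14} ∩ {1, 2, 3, 4, 6, 7, 8, 9, 10, 11, 13} = {1, 10}
… ∩ ⟦left of 8⟧ = {1, 10} ∩ {1, 2, 3, 5, 7, 8, 12, 14} = {1}
… ∩ ⟦above 10⟧ = {1} ∩ {1, 2, 5, 6, 7, 9, 11, 12, 13} = {1}
So ⟦ring that covered 11 in front of 6 left of 8 above 10⟧ = {1}.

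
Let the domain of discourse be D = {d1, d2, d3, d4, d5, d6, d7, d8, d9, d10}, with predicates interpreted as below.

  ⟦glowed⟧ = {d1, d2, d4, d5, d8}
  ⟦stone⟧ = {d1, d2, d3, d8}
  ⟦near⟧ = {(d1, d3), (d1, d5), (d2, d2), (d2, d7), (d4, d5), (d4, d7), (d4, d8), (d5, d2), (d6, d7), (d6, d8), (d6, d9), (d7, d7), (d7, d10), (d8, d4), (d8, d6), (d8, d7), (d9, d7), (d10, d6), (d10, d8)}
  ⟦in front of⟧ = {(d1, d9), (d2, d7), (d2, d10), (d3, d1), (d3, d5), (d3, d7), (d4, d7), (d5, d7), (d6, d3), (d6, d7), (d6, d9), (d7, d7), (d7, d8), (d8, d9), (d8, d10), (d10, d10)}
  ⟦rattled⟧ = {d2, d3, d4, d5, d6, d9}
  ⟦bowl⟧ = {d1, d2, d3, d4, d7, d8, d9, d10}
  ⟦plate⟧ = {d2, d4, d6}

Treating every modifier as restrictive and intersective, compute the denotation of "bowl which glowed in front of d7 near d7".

⟦which glowed⟧ = ⟦glowed⟧ = {d1, d2, d4, d5, d8}
⟦in front of d7⟧ = {x : ⟨x, d7⟩ ∈ ⟦in front of⟧} = {d2, d3, d4, d5, d6, d7}
⟦near d7⟧ = {x : ⟨x, d7⟩ ∈ ⟦near⟧} = {d2, d4, d6, d7, d8, d9}
⟦bowl⟧ = {d1, d2, d3, d4, d7, d8, d9, d10}
… ∩ ⟦which glowed⟧ = {d1, d2, d3, d4, d7, d8, d9, d10} ∩ {d1, d2, d4, d5, d8} = {d1, d2, d4, d8}
… ∩ ⟦in front of d7⟧ = {d1, d2, d4, d8} ∩ {d2, d3, d4, d5, d6, d7} = {d2, d4}
… ∩ ⟦near d7⟧ = {d2, d4} ∩ {d2, d4, d6, d7, d8, d9} = {d2, d4}
So ⟦bowl which glowed in front of d7 near d7⟧ = {d2, d4}.

{d2, d4}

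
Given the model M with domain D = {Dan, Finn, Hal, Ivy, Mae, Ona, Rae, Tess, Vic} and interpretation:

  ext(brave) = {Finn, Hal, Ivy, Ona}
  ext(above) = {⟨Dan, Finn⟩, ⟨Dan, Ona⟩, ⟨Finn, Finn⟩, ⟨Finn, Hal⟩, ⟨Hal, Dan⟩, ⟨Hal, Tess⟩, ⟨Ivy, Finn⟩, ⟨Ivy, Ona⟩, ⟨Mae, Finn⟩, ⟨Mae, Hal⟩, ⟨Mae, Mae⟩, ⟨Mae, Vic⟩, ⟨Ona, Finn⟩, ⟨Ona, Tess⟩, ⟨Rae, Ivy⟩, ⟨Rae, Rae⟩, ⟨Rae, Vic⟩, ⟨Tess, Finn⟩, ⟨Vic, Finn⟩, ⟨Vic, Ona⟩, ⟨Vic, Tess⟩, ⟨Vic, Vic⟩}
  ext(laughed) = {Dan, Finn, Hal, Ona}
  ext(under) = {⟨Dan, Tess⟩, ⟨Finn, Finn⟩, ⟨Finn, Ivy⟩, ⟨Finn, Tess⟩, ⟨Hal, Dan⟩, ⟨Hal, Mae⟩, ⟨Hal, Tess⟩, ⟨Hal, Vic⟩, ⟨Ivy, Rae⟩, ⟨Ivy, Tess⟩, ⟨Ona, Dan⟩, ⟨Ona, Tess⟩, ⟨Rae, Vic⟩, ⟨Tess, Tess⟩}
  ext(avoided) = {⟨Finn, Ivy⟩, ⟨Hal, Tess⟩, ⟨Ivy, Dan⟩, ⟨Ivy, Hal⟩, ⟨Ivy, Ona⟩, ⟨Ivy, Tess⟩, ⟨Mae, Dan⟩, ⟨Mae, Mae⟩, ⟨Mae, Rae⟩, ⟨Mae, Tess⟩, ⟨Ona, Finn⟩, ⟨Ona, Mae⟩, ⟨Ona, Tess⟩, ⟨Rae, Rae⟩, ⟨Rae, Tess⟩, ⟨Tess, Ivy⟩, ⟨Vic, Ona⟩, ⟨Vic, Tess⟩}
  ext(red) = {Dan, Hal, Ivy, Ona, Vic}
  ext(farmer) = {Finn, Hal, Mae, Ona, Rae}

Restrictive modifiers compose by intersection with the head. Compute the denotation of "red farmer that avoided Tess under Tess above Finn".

{Ona}

⟦that avoided Tess⟧ = {x : ⟨x, Tess⟩ ∈ ⟦avoided⟧} = {Hal, Ivy, Mae, Ona, Rae, Vic}
⟦under Tess⟧ = {x : ⟨x, Tess⟩ ∈ ⟦under⟧} = {Dan, Finn, Hal, Ivy, Ona, Tess}
⟦above Finn⟧ = {x : ⟨x, Finn⟩ ∈ ⟦above⟧} = {Dan, Finn, Ivy, Mae, Ona, Tess, Vic}
⟦farmer⟧ = {Finn, Hal, Mae, Ona, Rae}
… ∩ ⟦that avoided Tess⟧ = {Finn, Hal, Mae, Ona, Rae} ∩ {Hal, Ivy, Mae, Ona, Rae, Vic} = {Hal, Mae, Ona, Rae}
… ∩ ⟦under Tess⟧ = {Hal, Mae, Ona, Rae} ∩ {Dan, Finn, Hal, Ivy, Ona, Tess} = {Hal, Ona}
… ∩ ⟦above Finn⟧ = {Hal, Ona} ∩ {Dan, Finn, Ivy, Mae, Ona, Tess, Vic} = {Ona}
… ∩ ⟦red⟧ = {Ona} ∩ {Dan, Hal, Ivy, Ona, Vic} = {Ona}
So ⟦red farmer that avoided Tess under Tess above Finn⟧ = {Ona}.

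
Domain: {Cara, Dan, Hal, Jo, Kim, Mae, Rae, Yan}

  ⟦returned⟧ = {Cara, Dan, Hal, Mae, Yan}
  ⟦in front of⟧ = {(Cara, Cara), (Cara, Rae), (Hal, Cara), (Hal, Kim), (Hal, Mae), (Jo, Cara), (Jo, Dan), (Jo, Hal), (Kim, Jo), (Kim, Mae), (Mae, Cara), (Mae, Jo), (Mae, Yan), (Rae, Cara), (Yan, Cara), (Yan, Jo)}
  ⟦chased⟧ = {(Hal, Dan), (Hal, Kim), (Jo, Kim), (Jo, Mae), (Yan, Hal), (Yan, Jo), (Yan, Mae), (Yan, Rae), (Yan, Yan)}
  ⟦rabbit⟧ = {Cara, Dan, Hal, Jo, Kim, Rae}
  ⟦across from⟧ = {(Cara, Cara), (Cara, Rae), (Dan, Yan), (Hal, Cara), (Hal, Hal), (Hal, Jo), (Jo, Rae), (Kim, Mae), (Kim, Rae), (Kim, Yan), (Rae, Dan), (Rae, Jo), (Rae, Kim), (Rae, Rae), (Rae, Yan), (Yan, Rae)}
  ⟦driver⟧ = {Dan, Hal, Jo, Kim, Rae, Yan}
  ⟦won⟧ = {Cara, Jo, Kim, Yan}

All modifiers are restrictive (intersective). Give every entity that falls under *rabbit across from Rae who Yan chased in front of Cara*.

{Jo, Rae}

⟦across from Rae⟧ = {x : ⟨x, Rae⟩ ∈ ⟦across from⟧} = {Cara, Jo, Kim, Rae, Yan}
⟦who Yan chased⟧ = {x : ⟨Yan, x⟩ ∈ ⟦chased⟧} = {Hal, Jo, Mae, Rae, Yan}
⟦in front of Cara⟧ = {x : ⟨x, Cara⟩ ∈ ⟦in front of⟧} = {Cara, Hal, Jo, Mae, Rae, Yan}
⟦rabbit⟧ = {Cara, Dan, Hal, Jo, Kim, Rae}
… ∩ ⟦across from Rae⟧ = {Cara, Dan, Hal, Jo, Kim, Rae} ∩ {Cara, Jo, Kim, Rae, Yan} = {Cara, Jo, Kim, Rae}
… ∩ ⟦who Yan chased⟧ = {Cara, Jo, Kim, Rae} ∩ {Hal, Jo, Mae, Rae, Yan} = {Jo, Rae}
… ∩ ⟦in front of Cara⟧ = {Jo, Rae} ∩ {Cara, Hal, Jo, Mae, Rae, Yan} = {Jo, Rae}
So ⟦rabbit across from Rae who Yan chased in front of Cara⟧ = {Jo, Rae}.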